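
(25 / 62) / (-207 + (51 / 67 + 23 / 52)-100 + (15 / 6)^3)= -17420 / 12535873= -0.00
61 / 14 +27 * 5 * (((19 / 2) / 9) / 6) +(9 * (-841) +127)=-207589 / 28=-7413.89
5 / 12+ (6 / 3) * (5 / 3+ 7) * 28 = 1943 / 4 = 485.75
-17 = -17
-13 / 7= -1.86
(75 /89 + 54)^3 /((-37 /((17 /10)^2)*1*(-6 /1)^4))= -1244687997187 /125202494400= -9.94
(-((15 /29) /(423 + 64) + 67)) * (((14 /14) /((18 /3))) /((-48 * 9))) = 0.03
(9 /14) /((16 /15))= 135 /224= 0.60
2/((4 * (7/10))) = 5/7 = 0.71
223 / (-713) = -223 / 713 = -0.31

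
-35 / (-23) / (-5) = -7 / 23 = -0.30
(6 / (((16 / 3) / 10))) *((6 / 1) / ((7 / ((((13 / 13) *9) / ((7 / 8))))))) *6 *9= 262440 / 49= 5355.92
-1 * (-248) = 248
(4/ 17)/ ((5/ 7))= 28/ 85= 0.33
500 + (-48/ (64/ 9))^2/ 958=7664729/ 15328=500.05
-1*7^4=-2401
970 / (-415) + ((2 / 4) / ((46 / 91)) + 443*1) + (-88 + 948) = 9939413 / 7636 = 1301.65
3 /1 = 3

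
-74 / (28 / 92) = -1702 / 7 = -243.14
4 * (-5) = -20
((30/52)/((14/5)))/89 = 75/32396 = 0.00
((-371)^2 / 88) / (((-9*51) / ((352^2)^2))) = -24012412813312 / 459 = -52314624865.60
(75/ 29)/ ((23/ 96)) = 7200/ 667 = 10.79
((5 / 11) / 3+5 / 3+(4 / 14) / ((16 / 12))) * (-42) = -939 / 11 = -85.36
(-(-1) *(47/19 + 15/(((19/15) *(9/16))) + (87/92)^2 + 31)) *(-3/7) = -26737545/1125712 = -23.75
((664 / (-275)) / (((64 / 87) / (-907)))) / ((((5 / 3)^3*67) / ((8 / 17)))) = 176835069 / 39153125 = 4.52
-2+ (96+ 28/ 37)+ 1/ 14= 49121/ 518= 94.83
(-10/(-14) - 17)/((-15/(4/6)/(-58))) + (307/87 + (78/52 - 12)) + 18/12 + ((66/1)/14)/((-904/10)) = -21794053/458780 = -47.50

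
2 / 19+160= 3042 / 19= 160.11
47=47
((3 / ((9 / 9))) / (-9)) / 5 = -1 / 15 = -0.07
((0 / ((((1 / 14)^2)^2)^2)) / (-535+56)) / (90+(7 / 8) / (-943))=0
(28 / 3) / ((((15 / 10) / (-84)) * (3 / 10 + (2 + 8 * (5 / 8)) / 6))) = -3920 / 11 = -356.36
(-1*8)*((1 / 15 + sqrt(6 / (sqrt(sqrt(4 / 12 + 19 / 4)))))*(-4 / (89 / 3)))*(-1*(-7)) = 224 / 445 + 672*2^(3 / 4)*3^(5 / 8)*61^(7 / 8) / 5429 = 15.60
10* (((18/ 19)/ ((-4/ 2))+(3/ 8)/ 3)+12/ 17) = 4615/ 1292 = 3.57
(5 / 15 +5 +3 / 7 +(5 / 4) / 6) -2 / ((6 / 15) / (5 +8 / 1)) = -9917 / 168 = -59.03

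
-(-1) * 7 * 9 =63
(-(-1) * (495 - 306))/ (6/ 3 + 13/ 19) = 1197/ 17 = 70.41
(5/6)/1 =0.83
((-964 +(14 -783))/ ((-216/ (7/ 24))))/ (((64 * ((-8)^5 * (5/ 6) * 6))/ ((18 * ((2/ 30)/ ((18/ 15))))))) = -12131/ 54358179840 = -0.00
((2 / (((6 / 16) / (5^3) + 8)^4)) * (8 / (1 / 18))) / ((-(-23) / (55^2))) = 871200000000000000 / 94349391507873863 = 9.23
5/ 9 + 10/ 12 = 25/ 18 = 1.39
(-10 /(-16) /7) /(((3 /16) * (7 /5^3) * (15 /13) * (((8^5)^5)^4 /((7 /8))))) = 1625 /513333066036290493739648313479163296584970035203815935160307393237304087540360849958216138752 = 0.00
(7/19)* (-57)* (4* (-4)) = 336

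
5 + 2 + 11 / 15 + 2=146 / 15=9.73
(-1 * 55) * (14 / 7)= -110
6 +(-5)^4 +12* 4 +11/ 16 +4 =10939/ 16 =683.69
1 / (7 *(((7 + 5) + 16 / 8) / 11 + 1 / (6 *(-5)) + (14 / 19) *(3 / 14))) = 0.10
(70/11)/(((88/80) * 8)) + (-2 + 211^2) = 44519.72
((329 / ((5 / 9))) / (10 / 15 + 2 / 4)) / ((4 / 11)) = 13959 / 10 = 1395.90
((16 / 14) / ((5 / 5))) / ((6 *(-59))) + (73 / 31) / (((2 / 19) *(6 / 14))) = 1336523 / 25606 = 52.20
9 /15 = 3 /5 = 0.60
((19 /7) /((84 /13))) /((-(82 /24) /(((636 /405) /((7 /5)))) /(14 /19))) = -5512 /54243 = -0.10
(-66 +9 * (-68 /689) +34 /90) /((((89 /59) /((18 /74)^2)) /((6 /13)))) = -6570032202 /5456649185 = -1.20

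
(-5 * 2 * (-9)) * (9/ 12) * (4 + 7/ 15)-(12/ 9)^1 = 1801/ 6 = 300.17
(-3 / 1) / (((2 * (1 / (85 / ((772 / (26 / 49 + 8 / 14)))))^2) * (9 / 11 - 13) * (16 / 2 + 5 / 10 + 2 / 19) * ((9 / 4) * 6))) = 40770675 / 2612570808988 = 0.00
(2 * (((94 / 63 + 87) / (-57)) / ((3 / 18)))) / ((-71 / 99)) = 245300 / 9443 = 25.98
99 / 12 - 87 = -315 / 4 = -78.75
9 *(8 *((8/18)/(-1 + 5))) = 8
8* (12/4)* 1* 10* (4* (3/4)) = 720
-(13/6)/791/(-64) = 13/303744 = 0.00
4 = 4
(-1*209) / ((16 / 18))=-1881 / 8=-235.12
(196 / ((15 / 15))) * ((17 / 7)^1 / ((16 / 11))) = 1309 / 4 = 327.25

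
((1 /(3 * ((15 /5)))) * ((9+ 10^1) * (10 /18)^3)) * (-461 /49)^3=-232683929875 /771895089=-301.45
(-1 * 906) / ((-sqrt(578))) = 453 * sqrt(2) / 17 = 37.68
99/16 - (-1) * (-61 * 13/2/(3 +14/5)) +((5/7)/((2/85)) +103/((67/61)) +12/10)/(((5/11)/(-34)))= -51341612909/5440400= -9437.10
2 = 2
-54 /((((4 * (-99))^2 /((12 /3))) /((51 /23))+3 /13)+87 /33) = -65637 /21493811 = -0.00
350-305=45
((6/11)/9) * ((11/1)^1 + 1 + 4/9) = 224/297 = 0.75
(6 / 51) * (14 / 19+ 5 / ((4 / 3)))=341 / 646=0.53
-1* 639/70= -639/70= -9.13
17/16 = 1.06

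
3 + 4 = 7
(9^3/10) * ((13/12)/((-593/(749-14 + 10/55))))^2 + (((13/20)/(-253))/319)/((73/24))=43590845721980427/331484658646240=131.50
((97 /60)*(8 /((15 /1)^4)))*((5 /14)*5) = 97 /212625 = 0.00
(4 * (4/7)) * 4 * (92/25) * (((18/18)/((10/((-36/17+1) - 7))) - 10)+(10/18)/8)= -361.43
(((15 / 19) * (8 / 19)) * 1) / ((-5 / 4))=-96 / 361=-0.27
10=10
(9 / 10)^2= 81 / 100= 0.81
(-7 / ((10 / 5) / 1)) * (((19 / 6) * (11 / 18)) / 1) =-1463 / 216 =-6.77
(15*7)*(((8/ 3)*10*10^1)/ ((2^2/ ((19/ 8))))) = 16625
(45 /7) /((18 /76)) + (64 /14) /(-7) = 1298 /49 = 26.49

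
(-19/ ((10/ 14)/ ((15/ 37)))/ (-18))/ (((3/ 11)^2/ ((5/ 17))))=80465/ 33966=2.37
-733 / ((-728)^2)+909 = 481754723 / 529984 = 909.00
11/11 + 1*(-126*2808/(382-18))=-971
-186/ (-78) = 31/ 13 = 2.38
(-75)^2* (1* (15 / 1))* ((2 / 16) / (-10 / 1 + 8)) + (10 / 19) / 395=-126646843 / 24016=-5273.44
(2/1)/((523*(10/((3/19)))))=3/49685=0.00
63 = 63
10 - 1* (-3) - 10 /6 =34 /3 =11.33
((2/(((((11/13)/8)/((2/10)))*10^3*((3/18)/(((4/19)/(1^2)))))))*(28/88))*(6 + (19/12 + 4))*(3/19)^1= 75894/27300625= 0.00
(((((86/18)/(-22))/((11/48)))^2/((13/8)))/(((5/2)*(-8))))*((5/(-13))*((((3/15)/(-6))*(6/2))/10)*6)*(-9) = 355008/61858225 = 0.01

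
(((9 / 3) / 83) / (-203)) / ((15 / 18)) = -18 / 84245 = -0.00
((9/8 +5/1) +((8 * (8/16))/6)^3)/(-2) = -1387/432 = -3.21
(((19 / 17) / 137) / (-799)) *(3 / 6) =-19 / 3721742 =-0.00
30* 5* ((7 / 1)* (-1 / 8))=-525 / 4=-131.25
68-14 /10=333 /5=66.60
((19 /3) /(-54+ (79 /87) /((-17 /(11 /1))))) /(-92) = 0.00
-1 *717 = -717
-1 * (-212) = 212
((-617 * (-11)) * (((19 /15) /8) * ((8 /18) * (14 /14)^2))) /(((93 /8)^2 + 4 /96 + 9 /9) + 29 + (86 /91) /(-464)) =989983904 /342388035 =2.89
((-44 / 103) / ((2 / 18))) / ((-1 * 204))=33 / 1751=0.02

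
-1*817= -817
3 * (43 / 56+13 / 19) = 4635 / 1064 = 4.36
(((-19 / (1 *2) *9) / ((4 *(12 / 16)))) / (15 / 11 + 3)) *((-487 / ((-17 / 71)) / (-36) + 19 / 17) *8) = 7083637 / 2448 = 2893.64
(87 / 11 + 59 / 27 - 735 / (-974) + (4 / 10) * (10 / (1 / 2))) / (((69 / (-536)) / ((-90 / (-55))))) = -2922578056 / 12197889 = -239.60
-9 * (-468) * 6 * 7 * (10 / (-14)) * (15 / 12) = -157950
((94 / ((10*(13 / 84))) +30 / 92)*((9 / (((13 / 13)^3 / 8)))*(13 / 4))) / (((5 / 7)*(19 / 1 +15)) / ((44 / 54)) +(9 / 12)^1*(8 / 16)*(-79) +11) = 1012240152 / 792005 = 1278.07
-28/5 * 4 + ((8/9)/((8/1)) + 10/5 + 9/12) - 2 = -3877/180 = -21.54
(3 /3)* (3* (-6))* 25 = -450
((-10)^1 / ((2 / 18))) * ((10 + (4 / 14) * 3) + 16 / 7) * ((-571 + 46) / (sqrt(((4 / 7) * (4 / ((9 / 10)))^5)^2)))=256686003 / 409600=626.67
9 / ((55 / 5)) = 9 / 11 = 0.82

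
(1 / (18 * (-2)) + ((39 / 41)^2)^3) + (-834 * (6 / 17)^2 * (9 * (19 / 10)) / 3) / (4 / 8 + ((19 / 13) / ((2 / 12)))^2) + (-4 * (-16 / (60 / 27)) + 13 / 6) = 155331904908223142869 / 6464394156078628020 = 24.03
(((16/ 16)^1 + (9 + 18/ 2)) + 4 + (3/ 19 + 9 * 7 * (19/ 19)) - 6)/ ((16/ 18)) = 13707/ 152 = 90.18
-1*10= -10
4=4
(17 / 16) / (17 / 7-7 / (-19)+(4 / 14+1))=2261 / 8688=0.26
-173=-173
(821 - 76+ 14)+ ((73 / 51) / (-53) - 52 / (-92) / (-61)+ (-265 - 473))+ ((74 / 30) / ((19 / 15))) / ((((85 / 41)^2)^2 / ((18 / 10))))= 23401077535364926 / 1106252088196875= 21.15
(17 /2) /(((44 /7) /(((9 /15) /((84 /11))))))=0.11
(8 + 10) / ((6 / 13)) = 39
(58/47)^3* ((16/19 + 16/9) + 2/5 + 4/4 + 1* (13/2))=1754934884/88768665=19.77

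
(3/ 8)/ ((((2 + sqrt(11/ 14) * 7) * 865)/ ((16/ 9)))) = -8/ 179055 + 2 * sqrt(154)/ 179055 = 0.00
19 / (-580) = -19 / 580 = -0.03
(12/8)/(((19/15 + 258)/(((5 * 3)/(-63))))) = -75/54446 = -0.00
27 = 27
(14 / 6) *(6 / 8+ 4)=133 / 12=11.08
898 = 898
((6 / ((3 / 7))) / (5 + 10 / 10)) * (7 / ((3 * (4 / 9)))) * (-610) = -14945 / 2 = -7472.50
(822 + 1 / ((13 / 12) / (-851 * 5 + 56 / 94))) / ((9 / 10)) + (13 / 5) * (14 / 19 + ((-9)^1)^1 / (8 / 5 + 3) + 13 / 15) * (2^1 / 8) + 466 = -39842619917 / 13350350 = -2984.39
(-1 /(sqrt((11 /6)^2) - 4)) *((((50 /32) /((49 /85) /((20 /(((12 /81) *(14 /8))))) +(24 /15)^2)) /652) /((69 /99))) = 0.00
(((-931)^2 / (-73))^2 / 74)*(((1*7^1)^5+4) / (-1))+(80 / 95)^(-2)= -1616598761372037315 / 50476288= -32026894714.84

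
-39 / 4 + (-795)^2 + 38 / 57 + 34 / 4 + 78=632102.42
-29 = -29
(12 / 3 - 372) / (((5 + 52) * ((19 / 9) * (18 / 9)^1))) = -552 / 361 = -1.53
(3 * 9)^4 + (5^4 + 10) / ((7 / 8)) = 3725167 / 7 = 532166.71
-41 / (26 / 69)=-2829 / 26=-108.81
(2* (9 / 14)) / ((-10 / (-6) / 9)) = 6.94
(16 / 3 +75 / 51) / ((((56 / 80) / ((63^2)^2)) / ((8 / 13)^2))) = 166591313280 / 2873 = 57985142.11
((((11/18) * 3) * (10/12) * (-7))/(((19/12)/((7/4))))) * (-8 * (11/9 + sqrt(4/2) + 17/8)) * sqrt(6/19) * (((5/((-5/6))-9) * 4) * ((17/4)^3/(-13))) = 66202675 * sqrt(57)/18772 + 15954844675 * sqrt(114)/2703168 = 89644.85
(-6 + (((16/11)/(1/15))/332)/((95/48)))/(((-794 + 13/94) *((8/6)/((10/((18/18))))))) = 0.06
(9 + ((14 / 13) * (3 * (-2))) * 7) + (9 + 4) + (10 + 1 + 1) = -11.23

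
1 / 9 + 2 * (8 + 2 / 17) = 2501 / 153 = 16.35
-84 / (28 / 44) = -132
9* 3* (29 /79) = 783 /79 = 9.91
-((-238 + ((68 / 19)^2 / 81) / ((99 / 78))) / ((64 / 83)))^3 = 864393353369664826168473509125 / 29442075153856960167936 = 29359117.82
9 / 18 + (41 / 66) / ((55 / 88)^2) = 3449 / 1650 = 2.09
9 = 9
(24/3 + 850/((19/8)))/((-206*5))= -3476/9785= -0.36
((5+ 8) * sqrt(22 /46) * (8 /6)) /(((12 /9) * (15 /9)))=39 * sqrt(253) /115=5.39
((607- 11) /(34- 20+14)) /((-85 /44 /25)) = -32780 /119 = -275.46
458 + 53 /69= 31655 /69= 458.77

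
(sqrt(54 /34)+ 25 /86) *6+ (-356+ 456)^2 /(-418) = -199325 /8987+ 18 *sqrt(51) /17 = -14.62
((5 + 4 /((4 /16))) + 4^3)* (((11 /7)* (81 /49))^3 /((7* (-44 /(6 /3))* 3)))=-1821956895 /564950498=-3.22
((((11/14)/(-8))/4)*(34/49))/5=-187/54880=-0.00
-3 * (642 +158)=-2400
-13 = -13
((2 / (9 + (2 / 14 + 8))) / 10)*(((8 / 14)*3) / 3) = 0.01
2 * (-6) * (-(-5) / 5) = -12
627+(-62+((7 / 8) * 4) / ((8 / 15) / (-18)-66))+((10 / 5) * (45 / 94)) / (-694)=164261808245 / 290756852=564.95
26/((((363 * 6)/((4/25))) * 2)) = 26/27225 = 0.00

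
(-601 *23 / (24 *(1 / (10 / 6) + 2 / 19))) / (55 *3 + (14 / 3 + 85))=-1313185 / 409504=-3.21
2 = 2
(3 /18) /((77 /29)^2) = 841 /35574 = 0.02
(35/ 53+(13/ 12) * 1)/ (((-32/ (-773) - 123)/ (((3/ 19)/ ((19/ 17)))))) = -857257/ 427890412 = -0.00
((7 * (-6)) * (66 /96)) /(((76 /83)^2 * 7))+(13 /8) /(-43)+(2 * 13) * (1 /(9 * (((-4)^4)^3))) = -5810107706297 /1171947257856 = -4.96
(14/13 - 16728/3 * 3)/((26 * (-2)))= 108725/338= 321.67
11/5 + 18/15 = 17/5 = 3.40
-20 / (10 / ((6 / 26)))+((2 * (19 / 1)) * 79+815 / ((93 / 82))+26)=4529084 / 1209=3746.14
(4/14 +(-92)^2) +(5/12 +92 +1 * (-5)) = 718343/84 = 8551.70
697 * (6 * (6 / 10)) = 12546 / 5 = 2509.20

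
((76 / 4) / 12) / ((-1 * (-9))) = 19 / 108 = 0.18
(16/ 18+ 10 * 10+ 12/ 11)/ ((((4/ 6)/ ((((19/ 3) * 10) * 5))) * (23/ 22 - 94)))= -1918240/ 3681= -521.12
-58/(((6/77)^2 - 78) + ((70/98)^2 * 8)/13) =319319/427667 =0.75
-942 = -942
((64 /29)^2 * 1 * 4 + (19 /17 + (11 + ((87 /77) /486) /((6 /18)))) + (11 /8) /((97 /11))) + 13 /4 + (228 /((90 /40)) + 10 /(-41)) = 128708744877473 /945681698808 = 136.10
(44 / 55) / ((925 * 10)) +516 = 11932502 / 23125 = 516.00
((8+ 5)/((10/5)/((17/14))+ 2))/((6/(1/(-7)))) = -221/2604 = -0.08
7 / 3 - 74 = -215 / 3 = -71.67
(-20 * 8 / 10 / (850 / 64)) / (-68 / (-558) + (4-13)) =142848 / 1052725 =0.14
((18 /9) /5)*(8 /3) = 16 /15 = 1.07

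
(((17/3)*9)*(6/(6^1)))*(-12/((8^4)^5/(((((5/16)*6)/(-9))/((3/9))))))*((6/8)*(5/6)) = 3825/18446744073709551616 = 0.00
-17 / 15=-1.13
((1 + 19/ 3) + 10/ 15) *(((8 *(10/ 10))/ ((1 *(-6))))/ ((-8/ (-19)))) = -76/ 3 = -25.33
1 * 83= 83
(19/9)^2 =361/81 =4.46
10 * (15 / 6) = 25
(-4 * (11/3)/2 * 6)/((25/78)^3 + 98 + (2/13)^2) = -20880288/46532953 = -0.45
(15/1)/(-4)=-15/4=-3.75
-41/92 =-0.45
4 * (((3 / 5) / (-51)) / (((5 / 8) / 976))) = -31232 / 425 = -73.49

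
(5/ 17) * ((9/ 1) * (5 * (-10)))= -2250/ 17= -132.35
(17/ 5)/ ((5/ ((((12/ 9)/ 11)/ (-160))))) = -17/ 33000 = -0.00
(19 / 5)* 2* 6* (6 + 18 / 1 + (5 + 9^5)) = 13469784 / 5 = 2693956.80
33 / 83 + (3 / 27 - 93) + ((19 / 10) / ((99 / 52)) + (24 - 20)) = -399407 / 4565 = -87.49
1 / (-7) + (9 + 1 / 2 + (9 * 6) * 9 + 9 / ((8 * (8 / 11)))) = 222613 / 448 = 496.90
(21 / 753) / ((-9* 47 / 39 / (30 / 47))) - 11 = -6099959 / 554459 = -11.00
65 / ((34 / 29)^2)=47.29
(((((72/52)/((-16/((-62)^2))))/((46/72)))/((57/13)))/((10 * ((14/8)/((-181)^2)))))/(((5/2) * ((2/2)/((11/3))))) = -24934790232/76475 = -326051.52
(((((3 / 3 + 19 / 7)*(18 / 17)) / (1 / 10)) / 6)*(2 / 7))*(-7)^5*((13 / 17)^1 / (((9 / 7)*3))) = -16230760 / 2601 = -6240.20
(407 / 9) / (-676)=-0.07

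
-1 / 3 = -0.33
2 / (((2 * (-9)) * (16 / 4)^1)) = -1 / 36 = -0.03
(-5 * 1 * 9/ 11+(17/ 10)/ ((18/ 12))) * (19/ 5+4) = -6344/ 275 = -23.07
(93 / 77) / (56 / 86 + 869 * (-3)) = -3999 / 8629621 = -0.00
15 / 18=5 / 6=0.83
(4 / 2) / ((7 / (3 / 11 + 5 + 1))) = 1.79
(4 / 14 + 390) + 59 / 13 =394.82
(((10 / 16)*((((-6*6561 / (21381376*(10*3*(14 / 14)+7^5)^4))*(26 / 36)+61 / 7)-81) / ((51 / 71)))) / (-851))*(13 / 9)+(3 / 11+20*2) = 16694684357331743197720196978214037 / 413444725864304005878315555907584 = 40.38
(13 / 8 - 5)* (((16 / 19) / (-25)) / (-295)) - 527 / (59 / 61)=-76349179 / 140125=-544.86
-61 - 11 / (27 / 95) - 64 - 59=-6013 / 27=-222.70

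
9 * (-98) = -882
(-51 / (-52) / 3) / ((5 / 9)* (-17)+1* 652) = 153 / 300716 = 0.00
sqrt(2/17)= sqrt(34)/17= 0.34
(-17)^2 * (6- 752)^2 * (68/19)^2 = 743692365376/361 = 2060089654.78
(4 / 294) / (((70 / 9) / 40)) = 24 / 343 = 0.07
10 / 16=5 / 8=0.62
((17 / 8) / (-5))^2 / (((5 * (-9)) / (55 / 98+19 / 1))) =-61557 / 784000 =-0.08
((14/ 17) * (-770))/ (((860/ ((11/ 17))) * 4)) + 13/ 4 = 77811/ 24854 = 3.13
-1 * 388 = -388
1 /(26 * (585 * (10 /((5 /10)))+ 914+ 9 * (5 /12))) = 2 /656123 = 0.00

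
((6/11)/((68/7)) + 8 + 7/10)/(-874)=-8187/817190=-0.01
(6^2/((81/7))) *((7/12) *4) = 196/27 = 7.26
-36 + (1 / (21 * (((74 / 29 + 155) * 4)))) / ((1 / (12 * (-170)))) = -1156318 / 31983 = -36.15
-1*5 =-5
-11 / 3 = -3.67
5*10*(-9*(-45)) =20250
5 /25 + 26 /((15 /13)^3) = 57797 /3375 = 17.13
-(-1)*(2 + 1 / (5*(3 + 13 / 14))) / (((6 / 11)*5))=94 / 125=0.75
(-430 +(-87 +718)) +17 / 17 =202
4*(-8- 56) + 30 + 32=-194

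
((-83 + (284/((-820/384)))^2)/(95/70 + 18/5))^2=107282502267600169636/8506176406225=12612306.30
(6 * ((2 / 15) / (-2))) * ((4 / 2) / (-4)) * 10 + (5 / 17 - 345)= -5826 / 17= -342.71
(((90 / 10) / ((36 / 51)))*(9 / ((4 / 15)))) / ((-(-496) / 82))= 282285 / 3968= 71.14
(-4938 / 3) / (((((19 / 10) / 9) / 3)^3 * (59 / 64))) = -2073485952000 / 404681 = -5123754.15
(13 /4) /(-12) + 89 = 4259 /48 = 88.73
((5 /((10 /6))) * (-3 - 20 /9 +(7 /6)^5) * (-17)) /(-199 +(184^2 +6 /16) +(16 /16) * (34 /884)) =5260021 /1134120204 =0.00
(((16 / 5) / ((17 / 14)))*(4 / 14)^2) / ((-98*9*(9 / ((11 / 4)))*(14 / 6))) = -176 / 5510295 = -0.00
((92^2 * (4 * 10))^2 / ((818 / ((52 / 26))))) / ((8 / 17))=243573606400 / 409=595534489.98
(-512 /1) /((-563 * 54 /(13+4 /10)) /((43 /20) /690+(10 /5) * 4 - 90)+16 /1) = -11.72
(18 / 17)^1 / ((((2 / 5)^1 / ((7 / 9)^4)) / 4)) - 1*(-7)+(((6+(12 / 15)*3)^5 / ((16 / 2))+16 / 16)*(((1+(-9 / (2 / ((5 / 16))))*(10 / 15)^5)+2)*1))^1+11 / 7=3993291032452 / 271096875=14730.13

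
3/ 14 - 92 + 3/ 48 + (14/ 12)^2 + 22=-68909/ 1008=-68.36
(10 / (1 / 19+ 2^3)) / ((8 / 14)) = 665 / 306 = 2.17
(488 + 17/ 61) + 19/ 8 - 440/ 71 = 16785449/ 34648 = 484.46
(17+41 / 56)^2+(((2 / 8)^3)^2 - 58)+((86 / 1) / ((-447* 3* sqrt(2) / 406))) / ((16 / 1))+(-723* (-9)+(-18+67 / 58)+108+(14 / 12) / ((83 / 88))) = 9936029199205 / 1449283584 - 8729* sqrt(2) / 10728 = 6854.67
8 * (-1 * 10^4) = -80000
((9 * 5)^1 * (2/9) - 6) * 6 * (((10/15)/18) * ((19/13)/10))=76/585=0.13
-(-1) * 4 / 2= 2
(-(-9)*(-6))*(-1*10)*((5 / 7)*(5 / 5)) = 385.71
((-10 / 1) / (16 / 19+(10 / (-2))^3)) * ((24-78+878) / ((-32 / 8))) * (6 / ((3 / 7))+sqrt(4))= -626240 / 2359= -265.47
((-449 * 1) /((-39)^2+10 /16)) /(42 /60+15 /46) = -206540 /718207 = -0.29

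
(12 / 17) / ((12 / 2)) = 2 / 17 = 0.12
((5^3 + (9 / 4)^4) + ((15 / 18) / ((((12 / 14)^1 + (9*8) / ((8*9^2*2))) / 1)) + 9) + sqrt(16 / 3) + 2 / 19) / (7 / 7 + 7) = sqrt(3) / 6 + 17971925 / 894976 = 20.37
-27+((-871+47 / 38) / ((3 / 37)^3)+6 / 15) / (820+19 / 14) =-19796993162 / 9831645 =-2013.60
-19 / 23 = -0.83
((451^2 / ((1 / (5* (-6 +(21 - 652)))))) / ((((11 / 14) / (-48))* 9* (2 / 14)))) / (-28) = -3298054760 / 3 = -1099351586.67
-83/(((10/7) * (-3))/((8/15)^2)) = 18592/3375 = 5.51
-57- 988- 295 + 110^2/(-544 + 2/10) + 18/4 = -7383449/5438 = -1357.75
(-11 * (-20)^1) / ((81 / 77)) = 16940 / 81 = 209.14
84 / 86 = 0.98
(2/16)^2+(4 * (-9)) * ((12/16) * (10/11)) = -17269/704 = -24.53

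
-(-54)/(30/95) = 171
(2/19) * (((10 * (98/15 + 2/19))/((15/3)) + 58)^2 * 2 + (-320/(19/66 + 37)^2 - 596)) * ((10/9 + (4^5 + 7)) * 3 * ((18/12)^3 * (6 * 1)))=65560474032705485022/1038541938475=63127420.86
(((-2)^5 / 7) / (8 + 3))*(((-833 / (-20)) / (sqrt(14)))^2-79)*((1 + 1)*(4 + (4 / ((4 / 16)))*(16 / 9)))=-20981368 / 17325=-1211.05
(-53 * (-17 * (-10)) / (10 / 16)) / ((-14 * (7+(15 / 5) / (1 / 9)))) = 212 / 7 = 30.29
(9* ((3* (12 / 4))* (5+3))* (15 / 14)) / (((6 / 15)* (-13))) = -12150 / 91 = -133.52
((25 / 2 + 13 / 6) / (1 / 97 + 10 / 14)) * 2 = 14938 / 369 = 40.48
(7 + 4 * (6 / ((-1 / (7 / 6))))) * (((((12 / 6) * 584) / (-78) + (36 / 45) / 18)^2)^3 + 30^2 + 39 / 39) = -3107509720663268345182387 / 13360230217546875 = -232594024.96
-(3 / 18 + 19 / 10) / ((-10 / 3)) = 31 / 50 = 0.62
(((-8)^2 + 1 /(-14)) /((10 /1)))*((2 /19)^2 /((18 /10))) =0.04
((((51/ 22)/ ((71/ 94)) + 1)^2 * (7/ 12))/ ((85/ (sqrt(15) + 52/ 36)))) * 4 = 919071244/ 1399860495 + 70697788 * sqrt(15)/ 155540055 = 2.42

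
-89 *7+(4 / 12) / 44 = -82235 / 132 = -622.99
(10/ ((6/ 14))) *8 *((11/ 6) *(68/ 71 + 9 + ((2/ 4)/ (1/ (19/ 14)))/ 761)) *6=1104847700/ 54031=20448.40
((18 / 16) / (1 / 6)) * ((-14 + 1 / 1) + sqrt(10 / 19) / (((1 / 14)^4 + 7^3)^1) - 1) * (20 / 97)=-1890 / 97 + 5186160 * sqrt(190) / 24284637827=-19.48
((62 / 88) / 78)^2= 961 / 11778624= 0.00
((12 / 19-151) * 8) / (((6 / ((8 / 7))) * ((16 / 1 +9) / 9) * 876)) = -22856 / 242725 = -0.09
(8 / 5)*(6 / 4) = 12 / 5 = 2.40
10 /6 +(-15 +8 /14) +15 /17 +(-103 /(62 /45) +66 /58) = -54881051 /641886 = -85.50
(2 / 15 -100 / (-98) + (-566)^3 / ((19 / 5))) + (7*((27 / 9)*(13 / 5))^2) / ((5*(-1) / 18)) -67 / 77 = -183253923745883 / 3840375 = -47717716.04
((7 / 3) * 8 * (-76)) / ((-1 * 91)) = 15.59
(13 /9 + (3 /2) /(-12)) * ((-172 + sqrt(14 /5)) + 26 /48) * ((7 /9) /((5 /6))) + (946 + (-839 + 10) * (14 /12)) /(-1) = -492431 /2592 + 133 * sqrt(70) /540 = -187.92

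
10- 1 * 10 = 0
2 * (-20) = -40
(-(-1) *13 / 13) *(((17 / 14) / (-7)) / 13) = -17 / 1274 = -0.01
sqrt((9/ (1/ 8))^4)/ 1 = 5184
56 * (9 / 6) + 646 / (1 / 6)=3960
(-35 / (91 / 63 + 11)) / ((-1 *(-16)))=-45 / 256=-0.18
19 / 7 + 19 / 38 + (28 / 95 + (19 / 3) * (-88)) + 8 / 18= -6623957 / 11970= -553.38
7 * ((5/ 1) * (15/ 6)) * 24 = 2100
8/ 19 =0.42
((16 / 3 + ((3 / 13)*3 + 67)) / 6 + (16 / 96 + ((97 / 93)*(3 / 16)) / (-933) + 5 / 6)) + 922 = 16877916457 / 18047952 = 935.17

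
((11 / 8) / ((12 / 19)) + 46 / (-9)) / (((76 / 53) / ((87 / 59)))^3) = -9204486522855 / 2885006460928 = -3.19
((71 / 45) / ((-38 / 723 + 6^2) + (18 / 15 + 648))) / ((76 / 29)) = 496219 / 564712224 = 0.00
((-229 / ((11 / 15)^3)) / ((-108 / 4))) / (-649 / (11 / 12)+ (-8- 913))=-28625 / 2168199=-0.01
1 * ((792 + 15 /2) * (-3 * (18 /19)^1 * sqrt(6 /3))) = -43173 * sqrt(2) /19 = -3213.47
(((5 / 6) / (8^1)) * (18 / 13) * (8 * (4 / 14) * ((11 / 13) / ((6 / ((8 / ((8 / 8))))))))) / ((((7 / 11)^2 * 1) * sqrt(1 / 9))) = 159720 / 57967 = 2.76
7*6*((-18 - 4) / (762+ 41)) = -84 / 73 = -1.15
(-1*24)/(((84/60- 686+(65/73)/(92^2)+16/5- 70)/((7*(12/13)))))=2076049920/10059160709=0.21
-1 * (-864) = 864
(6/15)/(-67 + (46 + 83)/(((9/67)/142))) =6/2044505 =0.00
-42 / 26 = -21 / 13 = -1.62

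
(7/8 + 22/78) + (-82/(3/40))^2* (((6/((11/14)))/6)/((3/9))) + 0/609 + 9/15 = 4564171.45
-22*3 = -66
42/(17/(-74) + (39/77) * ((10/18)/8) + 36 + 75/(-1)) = -2871792/2679967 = -1.07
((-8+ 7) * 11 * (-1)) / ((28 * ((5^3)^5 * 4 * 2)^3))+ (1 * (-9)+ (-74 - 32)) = -115.00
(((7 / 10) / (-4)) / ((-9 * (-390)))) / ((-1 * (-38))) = -7 / 5335200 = -0.00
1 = 1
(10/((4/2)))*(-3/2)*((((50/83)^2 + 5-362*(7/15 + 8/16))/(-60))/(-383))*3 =17803093/52769740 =0.34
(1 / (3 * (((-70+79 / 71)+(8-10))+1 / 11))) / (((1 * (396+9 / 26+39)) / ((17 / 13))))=-1207 / 85343202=-0.00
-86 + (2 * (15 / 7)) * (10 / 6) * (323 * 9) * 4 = 580798 / 7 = 82971.14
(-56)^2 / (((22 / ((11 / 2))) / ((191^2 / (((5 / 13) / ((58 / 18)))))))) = 239613693.51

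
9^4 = 6561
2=2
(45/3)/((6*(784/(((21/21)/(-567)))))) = -5/889056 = -0.00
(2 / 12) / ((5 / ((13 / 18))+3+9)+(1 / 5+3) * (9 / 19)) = 1235 / 151452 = 0.01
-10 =-10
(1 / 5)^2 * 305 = 61 / 5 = 12.20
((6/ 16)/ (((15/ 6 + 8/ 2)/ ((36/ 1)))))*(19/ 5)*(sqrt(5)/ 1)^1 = 17.65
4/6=2/3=0.67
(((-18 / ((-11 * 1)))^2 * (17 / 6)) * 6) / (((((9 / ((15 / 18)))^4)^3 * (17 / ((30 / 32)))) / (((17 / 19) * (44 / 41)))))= 20751953125 / 21679486290973252988928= 0.00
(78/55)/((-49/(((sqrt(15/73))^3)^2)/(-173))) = 0.04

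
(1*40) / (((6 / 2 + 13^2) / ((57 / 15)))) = 38 / 43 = 0.88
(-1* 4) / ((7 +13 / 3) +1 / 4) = -48 / 139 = -0.35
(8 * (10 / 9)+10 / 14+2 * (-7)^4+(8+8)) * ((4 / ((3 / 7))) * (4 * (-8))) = -38929792 / 27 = -1441844.15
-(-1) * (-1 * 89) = -89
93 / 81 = 31 / 27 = 1.15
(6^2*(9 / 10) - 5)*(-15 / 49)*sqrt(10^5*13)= -41100*sqrt(130) / 49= -9563.51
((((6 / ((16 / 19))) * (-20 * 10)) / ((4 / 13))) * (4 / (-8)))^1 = 18525 / 8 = 2315.62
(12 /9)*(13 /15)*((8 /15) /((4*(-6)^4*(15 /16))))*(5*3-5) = 0.00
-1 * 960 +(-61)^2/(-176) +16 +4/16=-169821/176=-964.89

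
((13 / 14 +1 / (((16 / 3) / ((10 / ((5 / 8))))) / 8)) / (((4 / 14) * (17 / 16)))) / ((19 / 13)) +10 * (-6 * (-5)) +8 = 117632 / 323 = 364.19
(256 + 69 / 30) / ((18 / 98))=14063 / 10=1406.30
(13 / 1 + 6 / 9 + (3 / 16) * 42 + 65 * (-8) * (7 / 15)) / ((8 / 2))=-1769 / 32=-55.28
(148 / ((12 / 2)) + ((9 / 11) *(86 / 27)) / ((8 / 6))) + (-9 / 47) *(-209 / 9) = 31.07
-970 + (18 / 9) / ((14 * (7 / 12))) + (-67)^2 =172443 / 49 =3519.24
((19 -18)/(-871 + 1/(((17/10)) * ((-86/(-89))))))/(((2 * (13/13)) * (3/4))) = -731/954384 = -0.00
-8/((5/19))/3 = -152/15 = -10.13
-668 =-668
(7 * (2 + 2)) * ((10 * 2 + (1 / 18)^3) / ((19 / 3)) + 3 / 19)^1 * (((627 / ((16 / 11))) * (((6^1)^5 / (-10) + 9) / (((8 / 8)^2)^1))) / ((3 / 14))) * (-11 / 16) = 3410690932649 / 34560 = 98688973.75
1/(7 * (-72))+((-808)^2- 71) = 329007671/504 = 652793.00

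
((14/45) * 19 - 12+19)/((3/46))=26726/135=197.97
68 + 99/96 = 2209/32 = 69.03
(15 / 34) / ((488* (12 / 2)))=5 / 33184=0.00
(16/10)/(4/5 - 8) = -2/9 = -0.22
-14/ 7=-2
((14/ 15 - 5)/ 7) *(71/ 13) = -4331/ 1365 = -3.17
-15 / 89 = -0.17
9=9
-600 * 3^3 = -16200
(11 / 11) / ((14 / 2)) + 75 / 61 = 586 / 427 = 1.37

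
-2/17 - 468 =-7958/17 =-468.12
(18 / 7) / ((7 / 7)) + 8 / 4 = 32 / 7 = 4.57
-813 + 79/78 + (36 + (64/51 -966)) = -1740.73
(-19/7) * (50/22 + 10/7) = -5415/539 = -10.05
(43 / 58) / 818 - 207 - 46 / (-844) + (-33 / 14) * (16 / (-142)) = -1028292073485 / 4975309948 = -206.68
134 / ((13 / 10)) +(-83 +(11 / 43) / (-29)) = 325324 / 16211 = 20.07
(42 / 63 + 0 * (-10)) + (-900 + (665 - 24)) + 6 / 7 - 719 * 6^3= -3266791 / 21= -155561.48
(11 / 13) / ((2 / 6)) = 33 / 13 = 2.54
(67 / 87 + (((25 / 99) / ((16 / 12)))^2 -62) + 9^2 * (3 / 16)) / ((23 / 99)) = -5811727 / 29348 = -198.03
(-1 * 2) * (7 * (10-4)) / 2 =-42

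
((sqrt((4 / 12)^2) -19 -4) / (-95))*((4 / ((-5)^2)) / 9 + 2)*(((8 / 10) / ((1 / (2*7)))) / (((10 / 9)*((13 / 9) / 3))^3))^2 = 11535454832269414536 / 4477996630859375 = 2576.03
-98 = -98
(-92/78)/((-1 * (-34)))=-23/663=-0.03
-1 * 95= -95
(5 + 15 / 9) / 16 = 5 / 12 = 0.42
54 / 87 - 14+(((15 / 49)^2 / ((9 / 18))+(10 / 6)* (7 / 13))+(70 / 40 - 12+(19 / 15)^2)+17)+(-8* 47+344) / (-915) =-194057678617 / 49694217300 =-3.91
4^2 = 16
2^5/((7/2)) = 64/7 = 9.14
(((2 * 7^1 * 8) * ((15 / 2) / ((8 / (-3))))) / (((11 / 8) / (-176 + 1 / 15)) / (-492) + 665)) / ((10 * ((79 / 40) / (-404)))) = 352496761344 / 36379101445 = 9.69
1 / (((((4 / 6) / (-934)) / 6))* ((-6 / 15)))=21015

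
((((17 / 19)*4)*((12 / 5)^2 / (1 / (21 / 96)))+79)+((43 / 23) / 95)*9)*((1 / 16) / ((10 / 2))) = 228569 / 218500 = 1.05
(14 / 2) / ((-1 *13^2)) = -7 / 169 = -0.04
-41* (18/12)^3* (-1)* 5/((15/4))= 369/2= 184.50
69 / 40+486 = 487.72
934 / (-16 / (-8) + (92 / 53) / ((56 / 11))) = 693028 / 1737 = 398.98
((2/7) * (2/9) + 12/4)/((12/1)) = 193/756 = 0.26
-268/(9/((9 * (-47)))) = 12596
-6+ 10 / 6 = -13 / 3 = -4.33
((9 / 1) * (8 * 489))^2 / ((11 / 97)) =120241516608 / 11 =10931046964.36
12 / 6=2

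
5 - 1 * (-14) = 19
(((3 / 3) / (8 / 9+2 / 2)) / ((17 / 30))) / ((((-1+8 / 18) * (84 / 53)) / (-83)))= 356319 / 4046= 88.07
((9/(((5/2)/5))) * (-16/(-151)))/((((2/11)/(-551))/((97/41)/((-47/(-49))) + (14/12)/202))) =-419963659500/29388677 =-14289.98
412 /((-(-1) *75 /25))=412 /3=137.33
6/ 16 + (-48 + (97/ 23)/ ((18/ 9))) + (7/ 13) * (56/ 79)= -8528997/ 188968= -45.13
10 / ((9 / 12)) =40 / 3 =13.33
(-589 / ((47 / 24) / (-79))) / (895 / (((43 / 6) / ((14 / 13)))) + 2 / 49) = 15294367452 / 86596043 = 176.62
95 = 95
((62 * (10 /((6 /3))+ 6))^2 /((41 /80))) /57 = 37209920 /2337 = 15922.09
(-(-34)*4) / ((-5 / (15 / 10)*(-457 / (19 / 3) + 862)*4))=-969 / 75035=-0.01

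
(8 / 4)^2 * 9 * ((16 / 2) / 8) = 36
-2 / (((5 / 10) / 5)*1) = -20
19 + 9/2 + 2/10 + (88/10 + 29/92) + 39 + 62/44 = 74103/1012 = 73.22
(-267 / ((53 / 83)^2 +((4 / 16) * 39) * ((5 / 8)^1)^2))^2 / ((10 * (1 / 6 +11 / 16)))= 5321401951745212416 / 11334920783041405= 469.47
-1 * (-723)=723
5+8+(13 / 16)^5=14002781 / 1048576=13.35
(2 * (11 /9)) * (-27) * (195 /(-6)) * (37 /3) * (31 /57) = 820105 /57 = 14387.81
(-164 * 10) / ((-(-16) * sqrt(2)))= -205 * sqrt(2) / 4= -72.48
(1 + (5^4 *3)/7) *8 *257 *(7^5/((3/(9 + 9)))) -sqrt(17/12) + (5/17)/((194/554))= 91919318441033/1649 -sqrt(51)/6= 55742461151.65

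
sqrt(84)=2*sqrt(21)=9.17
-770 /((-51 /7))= 5390 /51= 105.69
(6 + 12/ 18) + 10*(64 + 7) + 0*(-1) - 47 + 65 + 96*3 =3068/ 3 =1022.67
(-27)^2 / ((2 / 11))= 8019 / 2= 4009.50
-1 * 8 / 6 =-4 / 3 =-1.33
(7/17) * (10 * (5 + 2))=490/17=28.82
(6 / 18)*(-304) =-304 / 3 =-101.33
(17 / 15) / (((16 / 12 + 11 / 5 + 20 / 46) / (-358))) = -139978 / 1369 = -102.25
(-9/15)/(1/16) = -48/5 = -9.60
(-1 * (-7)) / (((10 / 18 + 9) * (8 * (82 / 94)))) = 2961 / 28208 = 0.10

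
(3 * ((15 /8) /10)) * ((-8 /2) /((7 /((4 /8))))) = -9 /56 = -0.16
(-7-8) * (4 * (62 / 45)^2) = -15376 / 135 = -113.90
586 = 586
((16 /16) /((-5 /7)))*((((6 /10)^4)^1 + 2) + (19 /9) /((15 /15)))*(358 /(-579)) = 59778124 /16284375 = 3.67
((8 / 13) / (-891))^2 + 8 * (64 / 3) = 22897645120 / 134165889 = 170.67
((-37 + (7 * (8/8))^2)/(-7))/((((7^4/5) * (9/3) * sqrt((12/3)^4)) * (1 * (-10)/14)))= 1/9604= 0.00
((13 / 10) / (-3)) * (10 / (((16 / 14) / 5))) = -455 / 24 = -18.96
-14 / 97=-0.14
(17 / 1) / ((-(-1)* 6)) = 17 / 6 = 2.83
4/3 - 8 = -20/3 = -6.67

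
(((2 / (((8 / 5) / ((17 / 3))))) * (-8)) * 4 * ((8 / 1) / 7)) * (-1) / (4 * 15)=272 / 63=4.32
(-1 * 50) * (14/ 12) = -175/ 3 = -58.33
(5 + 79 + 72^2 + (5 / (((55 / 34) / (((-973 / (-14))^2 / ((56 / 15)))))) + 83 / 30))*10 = 171306593 / 1848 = 92698.37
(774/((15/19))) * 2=9804/5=1960.80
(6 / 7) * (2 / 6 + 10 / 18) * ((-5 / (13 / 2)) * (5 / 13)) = -0.23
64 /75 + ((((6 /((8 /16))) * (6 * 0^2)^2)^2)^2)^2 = 64 /75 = 0.85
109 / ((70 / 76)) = 4142 / 35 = 118.34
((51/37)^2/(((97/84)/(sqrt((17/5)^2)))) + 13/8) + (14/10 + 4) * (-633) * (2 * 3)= -21780156491/1062344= -20501.98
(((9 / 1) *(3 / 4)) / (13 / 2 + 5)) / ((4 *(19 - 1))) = 3 / 368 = 0.01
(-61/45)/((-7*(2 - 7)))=-61/1575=-0.04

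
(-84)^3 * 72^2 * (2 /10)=-3072577536 /5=-614515507.20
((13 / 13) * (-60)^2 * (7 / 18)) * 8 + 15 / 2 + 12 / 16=44833 / 4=11208.25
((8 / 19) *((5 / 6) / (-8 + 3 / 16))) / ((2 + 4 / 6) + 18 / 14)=-448 / 39425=-0.01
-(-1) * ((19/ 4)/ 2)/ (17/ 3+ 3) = 57/ 208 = 0.27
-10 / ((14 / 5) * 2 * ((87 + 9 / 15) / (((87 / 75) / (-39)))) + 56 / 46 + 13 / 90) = 600300 / 989990969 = 0.00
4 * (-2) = -8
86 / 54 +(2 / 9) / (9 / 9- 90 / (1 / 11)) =42521 / 26703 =1.59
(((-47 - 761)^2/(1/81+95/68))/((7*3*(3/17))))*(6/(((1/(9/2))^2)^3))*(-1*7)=-338414839109784/7763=-43593306596.65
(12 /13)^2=144 /169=0.85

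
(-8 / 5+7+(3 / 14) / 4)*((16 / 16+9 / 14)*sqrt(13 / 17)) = 35121*sqrt(221) / 66640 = 7.83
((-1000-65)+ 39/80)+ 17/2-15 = -85681/80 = -1071.01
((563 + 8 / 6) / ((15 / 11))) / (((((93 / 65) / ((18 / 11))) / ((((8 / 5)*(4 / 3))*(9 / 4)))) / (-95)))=-6690736 / 31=-215830.19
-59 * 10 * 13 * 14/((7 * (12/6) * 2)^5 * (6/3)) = -3835/1229312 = -0.00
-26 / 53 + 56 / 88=85 / 583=0.15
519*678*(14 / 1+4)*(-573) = -3629310948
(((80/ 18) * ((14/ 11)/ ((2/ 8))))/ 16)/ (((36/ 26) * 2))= 455/ 891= 0.51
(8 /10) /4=1 /5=0.20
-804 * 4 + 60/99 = -106108/33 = -3215.39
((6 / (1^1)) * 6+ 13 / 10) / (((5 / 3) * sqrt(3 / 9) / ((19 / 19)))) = 1119 * sqrt(3) / 50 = 38.76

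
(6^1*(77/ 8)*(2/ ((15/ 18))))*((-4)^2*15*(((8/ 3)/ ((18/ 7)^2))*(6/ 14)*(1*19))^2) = 358730.01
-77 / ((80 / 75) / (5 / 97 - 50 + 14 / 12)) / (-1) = -10930535 / 3104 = -3521.44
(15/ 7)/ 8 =15/ 56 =0.27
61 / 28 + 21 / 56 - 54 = -2881 / 56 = -51.45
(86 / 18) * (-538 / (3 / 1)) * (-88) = 2035792 / 27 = 75399.70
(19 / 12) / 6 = 19 / 72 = 0.26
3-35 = -32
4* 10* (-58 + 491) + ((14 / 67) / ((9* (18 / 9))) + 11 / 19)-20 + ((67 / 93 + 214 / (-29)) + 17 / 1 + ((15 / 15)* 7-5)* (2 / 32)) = 1426409327395 / 82398744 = 17311.06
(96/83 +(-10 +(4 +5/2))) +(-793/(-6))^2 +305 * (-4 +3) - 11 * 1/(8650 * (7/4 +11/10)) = 842723092463/49107780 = 17160.68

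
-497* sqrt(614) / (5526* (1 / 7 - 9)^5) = 8353079* sqrt(614) / 5062550029632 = 0.00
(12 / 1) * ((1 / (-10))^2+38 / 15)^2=582169 / 7500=77.62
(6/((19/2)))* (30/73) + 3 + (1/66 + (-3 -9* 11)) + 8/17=-152905351/1556214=-98.25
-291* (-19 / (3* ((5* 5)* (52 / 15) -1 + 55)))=5529 / 422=13.10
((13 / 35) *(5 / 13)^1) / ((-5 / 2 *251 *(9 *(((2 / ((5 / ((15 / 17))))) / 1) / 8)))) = -136 / 237195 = -0.00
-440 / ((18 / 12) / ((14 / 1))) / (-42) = 97.78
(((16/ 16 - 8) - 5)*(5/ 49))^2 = 3600/ 2401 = 1.50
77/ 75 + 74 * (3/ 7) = 17189/ 525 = 32.74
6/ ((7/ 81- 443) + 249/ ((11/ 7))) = -5346/ 253453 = -0.02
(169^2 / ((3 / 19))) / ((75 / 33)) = 5969249 / 75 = 79589.99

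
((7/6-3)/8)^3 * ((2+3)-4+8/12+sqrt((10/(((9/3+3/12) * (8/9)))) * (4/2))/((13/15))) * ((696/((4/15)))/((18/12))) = -964975 * sqrt(130)/173056-964975/27648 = -98.48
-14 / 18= -7 / 9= -0.78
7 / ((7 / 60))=60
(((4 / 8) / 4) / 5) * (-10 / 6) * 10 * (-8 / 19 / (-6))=-0.03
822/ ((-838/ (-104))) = 42744/ 419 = 102.01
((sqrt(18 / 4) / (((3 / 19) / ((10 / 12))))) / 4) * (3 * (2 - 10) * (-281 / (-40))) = -5339 * sqrt(2) / 16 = -471.91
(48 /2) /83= 24 /83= 0.29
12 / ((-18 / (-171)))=114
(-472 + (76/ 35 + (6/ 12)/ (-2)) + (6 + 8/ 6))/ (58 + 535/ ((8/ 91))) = -388706/ 5160645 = -0.08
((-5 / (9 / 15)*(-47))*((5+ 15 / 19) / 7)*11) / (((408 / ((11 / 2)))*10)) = 1563925 / 325584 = 4.80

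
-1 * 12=-12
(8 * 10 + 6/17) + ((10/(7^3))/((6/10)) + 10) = 1581394/17493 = 90.40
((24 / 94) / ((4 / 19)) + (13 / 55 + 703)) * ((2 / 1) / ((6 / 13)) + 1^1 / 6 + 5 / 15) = 52809029 / 15510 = 3404.84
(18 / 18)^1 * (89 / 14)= 89 / 14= 6.36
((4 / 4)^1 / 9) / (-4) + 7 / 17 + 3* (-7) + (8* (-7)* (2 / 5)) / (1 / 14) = -1022701 / 3060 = -334.22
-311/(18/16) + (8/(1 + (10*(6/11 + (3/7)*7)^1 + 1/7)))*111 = -3197900/12681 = -252.18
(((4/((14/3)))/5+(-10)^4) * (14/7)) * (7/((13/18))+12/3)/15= 124602136/6825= 18256.72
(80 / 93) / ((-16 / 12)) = -20 / 31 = -0.65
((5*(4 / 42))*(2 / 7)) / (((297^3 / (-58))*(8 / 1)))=-145 / 3851116731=-0.00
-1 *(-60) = 60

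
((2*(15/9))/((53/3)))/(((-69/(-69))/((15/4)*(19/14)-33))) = -7815/1484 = -5.27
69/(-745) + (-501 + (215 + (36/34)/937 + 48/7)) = -23195923007/83069735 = -279.23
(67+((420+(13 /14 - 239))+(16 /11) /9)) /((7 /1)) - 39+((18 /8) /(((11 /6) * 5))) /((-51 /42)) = -2983513 /824670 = -3.62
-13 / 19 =-0.68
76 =76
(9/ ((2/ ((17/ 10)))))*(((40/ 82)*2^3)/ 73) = 1224/ 2993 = 0.41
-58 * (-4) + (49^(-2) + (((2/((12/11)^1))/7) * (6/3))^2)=5019226/21609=232.27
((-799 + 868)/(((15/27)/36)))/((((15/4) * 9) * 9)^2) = 1472/30375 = 0.05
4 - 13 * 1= -9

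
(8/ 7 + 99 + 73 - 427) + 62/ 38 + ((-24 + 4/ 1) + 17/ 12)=-432211/ 1596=-270.81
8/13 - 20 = -252/13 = -19.38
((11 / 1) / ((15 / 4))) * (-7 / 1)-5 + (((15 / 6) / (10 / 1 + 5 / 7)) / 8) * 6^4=184 / 15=12.27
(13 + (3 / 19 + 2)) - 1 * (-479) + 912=26717 / 19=1406.16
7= 7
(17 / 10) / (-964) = -17 / 9640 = -0.00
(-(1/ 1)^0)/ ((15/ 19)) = -1.27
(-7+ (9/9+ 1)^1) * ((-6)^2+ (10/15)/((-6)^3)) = -58315/324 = -179.98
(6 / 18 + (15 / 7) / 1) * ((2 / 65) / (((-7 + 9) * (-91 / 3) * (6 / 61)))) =-122 / 9555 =-0.01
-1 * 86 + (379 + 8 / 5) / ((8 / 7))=9881 / 40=247.02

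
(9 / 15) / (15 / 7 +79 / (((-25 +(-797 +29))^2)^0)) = 21 / 2840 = 0.01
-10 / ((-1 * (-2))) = -5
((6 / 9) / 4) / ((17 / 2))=1 / 51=0.02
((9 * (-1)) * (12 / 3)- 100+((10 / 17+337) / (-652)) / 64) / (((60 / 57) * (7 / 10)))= -1833136625 / 9931264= -184.58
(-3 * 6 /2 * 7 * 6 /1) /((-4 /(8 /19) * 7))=108 /19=5.68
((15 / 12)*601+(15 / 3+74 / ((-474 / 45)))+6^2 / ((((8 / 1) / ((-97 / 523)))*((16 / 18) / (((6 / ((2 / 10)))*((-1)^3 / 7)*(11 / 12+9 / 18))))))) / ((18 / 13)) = 90828922535 / 166590144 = 545.22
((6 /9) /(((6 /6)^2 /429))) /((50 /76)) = 10868 /25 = 434.72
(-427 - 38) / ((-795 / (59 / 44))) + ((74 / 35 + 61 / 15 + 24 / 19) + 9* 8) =80.23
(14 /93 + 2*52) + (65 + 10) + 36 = 20009 /93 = 215.15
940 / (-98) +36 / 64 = -7079 / 784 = -9.03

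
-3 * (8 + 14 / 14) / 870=-9 / 290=-0.03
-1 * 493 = -493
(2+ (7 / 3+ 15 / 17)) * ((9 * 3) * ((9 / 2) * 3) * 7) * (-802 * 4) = -725755464 / 17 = -42691497.88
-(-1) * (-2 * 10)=-20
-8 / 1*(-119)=952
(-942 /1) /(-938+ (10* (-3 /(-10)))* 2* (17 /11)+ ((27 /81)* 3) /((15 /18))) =25905 /25507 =1.02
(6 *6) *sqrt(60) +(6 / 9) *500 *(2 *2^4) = 10945.52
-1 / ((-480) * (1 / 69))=23 / 160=0.14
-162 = -162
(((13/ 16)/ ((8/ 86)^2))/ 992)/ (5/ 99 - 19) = -2379663/ 476413952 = -0.00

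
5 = 5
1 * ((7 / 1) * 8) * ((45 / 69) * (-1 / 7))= -120 / 23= -5.22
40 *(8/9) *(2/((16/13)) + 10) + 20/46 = 28550/69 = 413.77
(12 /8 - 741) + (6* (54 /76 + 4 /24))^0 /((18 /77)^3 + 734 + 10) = -251182834435 /339666384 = -739.50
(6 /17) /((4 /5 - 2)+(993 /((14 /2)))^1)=70 /27897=0.00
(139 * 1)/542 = 0.26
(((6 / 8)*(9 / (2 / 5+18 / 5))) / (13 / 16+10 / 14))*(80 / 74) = 840 / 703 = 1.19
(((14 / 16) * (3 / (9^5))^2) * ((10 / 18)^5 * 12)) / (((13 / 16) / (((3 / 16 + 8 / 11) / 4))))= 3521875 / 8723683522825128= 0.00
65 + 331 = 396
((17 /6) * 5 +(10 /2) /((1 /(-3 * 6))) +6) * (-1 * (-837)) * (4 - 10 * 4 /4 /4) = -87675.75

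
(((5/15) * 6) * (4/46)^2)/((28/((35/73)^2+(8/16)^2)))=10229/39466574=0.00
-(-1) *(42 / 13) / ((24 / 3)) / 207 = 7 / 3588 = 0.00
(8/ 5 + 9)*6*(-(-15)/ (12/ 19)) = 3021/ 2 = 1510.50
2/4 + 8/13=29/26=1.12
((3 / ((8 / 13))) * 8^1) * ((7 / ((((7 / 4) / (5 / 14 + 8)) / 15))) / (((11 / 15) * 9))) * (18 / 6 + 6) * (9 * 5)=92400750 / 77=1200009.74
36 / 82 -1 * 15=-597 / 41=-14.56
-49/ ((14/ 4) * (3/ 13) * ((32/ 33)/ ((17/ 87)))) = -17017/ 1392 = -12.22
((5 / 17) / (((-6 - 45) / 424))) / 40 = -53 / 867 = -0.06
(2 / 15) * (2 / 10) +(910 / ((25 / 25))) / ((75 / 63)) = 57332 / 75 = 764.43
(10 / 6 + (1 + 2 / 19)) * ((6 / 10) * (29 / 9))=4582 / 855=5.36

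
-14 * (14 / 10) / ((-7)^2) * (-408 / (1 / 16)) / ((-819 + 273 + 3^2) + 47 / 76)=-992256 / 203825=-4.87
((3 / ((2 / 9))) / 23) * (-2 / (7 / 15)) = -405 / 161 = -2.52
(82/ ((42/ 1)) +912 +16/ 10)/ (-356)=-96133/ 37380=-2.57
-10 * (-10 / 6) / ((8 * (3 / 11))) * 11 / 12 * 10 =15125 / 216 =70.02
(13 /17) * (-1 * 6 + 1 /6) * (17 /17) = -455 /102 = -4.46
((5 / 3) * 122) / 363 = 610 / 1089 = 0.56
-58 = -58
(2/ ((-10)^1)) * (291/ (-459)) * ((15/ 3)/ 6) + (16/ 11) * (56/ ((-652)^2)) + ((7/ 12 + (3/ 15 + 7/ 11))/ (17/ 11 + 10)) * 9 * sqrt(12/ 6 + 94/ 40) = 28400531/ 268293762 + 2811 * sqrt(435)/ 25400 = 2.41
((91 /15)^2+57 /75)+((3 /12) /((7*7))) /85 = 28162109 /749700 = 37.56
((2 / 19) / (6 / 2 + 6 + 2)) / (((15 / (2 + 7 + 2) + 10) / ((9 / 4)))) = 9 / 4750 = 0.00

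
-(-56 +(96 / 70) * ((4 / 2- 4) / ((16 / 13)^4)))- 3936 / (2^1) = -136966477 / 71680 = -1910.80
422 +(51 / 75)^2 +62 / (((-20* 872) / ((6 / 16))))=3683860503 / 8720000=422.46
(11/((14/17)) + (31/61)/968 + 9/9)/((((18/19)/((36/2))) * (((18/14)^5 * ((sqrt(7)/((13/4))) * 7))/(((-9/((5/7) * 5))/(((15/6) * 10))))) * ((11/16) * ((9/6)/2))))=-1005560496122 * sqrt(7)/998801533125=-2.66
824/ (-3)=-824/ 3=-274.67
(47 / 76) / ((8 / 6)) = 141 / 304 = 0.46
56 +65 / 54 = 3089 / 54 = 57.20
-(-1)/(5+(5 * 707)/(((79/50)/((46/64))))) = 0.00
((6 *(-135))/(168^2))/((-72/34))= 85/6272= 0.01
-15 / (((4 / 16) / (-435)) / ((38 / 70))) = 99180 / 7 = 14168.57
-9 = -9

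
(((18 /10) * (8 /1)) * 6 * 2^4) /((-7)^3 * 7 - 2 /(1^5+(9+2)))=-41472 /72035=-0.58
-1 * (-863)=863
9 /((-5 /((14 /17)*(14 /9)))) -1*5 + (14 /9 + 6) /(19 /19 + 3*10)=-167479 /23715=-7.06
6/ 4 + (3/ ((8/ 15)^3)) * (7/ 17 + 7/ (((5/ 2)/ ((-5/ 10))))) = -39261/ 2176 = -18.04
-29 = -29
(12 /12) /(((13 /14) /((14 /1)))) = 196 /13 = 15.08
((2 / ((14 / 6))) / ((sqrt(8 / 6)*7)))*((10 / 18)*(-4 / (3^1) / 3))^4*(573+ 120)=1760000*sqrt(3) / 11160261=0.27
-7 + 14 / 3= -2.33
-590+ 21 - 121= -690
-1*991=-991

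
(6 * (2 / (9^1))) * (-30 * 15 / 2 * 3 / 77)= -900 / 77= -11.69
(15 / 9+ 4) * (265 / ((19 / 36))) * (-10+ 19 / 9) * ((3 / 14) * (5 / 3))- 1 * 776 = -3508174 / 399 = -8792.42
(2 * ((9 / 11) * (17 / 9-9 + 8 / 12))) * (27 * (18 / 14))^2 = -6849684 / 539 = -12708.13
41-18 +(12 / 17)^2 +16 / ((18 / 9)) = 9103 / 289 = 31.50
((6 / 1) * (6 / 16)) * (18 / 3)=27 / 2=13.50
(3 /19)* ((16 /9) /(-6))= -0.05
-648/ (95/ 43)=-27864/ 95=-293.31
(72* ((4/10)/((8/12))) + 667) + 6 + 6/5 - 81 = 3182/5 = 636.40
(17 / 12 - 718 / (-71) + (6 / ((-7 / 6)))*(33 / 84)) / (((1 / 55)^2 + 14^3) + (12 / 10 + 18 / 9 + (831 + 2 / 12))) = 1200861475 / 451903737838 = 0.00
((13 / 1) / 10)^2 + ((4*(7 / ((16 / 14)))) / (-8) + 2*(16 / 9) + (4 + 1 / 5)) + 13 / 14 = 184253 / 25200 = 7.31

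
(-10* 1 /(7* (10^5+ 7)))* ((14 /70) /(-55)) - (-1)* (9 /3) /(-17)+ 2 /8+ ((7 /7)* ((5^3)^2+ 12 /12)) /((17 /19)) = 45725069030931 /2618183260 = 17464.43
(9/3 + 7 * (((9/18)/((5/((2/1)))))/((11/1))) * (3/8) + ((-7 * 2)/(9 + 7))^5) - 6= -6245089/1802240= -3.47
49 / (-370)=-49 / 370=-0.13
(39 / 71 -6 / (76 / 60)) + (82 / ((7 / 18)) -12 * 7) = 1158369 / 9443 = 122.67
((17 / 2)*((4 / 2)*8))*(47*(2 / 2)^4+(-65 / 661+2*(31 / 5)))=26654912 / 3305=8065.03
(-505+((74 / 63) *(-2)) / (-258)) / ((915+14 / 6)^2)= -4104061 / 6838874112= -0.00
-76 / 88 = -19 / 22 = -0.86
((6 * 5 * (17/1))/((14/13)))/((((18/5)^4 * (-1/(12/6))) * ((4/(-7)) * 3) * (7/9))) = 690625/163296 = 4.23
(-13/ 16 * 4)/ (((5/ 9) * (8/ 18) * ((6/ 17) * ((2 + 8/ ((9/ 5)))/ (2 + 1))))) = -161109/ 9280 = -17.36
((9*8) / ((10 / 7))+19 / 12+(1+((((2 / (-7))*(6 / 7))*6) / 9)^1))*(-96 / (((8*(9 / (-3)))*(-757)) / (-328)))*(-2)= -101870896 / 556395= -183.09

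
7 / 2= 3.50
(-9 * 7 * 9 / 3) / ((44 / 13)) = -2457 / 44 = -55.84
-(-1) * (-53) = -53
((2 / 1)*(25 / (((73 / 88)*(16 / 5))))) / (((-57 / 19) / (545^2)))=-408409375 / 219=-1864882.99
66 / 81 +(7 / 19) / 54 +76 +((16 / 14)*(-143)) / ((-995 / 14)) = 26924131 / 340290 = 79.12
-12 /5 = -2.40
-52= -52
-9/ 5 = -1.80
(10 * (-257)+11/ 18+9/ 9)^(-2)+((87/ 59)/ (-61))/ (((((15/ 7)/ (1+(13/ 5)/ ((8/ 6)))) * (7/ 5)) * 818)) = -61658516429/ 2132945258063560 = -0.00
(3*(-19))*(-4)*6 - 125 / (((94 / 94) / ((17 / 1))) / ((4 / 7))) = 1076 / 7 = 153.71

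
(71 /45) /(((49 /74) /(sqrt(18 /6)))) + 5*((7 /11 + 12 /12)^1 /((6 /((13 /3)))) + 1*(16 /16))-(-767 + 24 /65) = 5254*sqrt(3) /2205 + 555941 /715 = 781.67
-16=-16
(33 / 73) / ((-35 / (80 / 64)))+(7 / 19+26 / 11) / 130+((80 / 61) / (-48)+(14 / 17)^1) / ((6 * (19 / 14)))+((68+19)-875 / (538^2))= 408340698922710599 / 4688202571207155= 87.10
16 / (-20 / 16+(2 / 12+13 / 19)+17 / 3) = 3648 / 1201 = 3.04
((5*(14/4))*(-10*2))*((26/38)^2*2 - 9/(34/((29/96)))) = -58858975/196384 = -299.71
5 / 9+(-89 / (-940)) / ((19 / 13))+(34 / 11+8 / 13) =99451159 / 22985820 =4.33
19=19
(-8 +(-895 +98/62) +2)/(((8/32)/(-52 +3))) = 5464872/31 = 176286.19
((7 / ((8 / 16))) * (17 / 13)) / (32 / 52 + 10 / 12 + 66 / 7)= 9996 / 5939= 1.68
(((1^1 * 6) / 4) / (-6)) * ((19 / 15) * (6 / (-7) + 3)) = -19 / 28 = -0.68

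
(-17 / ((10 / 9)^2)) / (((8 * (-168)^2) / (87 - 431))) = 6579 / 313600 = 0.02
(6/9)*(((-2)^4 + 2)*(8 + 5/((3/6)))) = 216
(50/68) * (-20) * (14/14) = -250/17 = -14.71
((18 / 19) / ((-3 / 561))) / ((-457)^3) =3366 / 1813435867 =0.00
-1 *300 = -300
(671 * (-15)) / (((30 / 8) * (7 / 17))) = -45628 / 7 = -6518.29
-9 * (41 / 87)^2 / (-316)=1681 / 265756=0.01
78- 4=74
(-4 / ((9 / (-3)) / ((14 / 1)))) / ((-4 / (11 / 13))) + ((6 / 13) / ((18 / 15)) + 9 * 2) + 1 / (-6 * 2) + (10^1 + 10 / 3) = 4319 / 156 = 27.69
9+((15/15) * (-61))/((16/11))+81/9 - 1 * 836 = -13759/16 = -859.94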